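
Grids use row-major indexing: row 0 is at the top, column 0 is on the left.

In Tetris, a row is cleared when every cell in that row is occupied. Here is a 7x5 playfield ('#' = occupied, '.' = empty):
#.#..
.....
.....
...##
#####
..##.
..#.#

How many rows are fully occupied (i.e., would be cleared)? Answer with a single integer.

Check each row:
  row 0: 3 empty cells -> not full
  row 1: 5 empty cells -> not full
  row 2: 5 empty cells -> not full
  row 3: 3 empty cells -> not full
  row 4: 0 empty cells -> FULL (clear)
  row 5: 3 empty cells -> not full
  row 6: 3 empty cells -> not full
Total rows cleared: 1

Answer: 1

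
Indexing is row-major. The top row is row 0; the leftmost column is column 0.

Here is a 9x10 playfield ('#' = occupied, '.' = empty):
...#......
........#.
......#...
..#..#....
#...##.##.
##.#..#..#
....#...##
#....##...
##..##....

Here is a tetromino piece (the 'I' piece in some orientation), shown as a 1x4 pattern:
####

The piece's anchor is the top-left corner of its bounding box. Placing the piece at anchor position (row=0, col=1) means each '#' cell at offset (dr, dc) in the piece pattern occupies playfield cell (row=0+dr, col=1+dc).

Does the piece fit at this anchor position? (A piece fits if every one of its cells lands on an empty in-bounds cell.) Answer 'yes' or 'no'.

Check each piece cell at anchor (0, 1):
  offset (0,0) -> (0,1): empty -> OK
  offset (0,1) -> (0,2): empty -> OK
  offset (0,2) -> (0,3): occupied ('#') -> FAIL
  offset (0,3) -> (0,4): empty -> OK
All cells valid: no

Answer: no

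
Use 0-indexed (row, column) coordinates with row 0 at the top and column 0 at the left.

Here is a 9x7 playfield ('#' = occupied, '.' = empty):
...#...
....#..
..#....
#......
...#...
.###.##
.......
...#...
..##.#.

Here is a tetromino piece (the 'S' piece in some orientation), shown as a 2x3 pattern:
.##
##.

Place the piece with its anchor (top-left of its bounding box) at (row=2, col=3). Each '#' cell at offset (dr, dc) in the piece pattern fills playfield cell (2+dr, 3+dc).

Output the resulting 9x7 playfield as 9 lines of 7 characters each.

Fill (2+0,3+1) = (2,4)
Fill (2+0,3+2) = (2,5)
Fill (2+1,3+0) = (3,3)
Fill (2+1,3+1) = (3,4)

Answer: ...#...
....#..
..#.##.
#..##..
...#...
.###.##
.......
...#...
..##.#.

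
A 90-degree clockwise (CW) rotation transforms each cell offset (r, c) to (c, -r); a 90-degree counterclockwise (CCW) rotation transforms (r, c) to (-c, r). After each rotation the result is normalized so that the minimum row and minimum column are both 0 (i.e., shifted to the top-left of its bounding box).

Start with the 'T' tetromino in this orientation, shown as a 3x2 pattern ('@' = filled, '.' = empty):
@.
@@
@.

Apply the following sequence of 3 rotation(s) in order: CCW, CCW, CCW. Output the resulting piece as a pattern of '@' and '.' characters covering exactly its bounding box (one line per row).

Start:
@.
@@
@.
After rotation 1 (CCW):
.@.
@@@
After rotation 2 (CCW):
.@
@@
.@
After rotation 3 (CCW):
@@@
.@.

Answer: @@@
.@.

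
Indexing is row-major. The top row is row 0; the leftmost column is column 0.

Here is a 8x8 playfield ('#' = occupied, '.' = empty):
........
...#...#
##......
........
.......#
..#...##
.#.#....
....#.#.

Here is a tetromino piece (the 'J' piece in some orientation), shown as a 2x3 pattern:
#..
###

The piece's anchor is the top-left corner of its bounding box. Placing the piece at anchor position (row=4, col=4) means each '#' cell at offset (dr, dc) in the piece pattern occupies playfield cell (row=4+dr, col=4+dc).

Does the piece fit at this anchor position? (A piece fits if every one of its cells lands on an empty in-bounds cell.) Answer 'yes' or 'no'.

Answer: no

Derivation:
Check each piece cell at anchor (4, 4):
  offset (0,0) -> (4,4): empty -> OK
  offset (1,0) -> (5,4): empty -> OK
  offset (1,1) -> (5,5): empty -> OK
  offset (1,2) -> (5,6): occupied ('#') -> FAIL
All cells valid: no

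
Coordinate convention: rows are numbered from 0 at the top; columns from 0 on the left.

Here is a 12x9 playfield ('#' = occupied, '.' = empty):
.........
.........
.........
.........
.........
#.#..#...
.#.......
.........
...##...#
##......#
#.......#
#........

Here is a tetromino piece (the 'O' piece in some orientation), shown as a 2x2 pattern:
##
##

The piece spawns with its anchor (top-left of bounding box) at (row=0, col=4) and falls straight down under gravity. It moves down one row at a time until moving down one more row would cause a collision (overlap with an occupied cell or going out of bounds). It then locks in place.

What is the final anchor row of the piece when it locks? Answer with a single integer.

Spawn at (row=0, col=4). Try each row:
  row 0: fits
  row 1: fits
  row 2: fits
  row 3: fits
  row 4: blocked -> lock at row 3

Answer: 3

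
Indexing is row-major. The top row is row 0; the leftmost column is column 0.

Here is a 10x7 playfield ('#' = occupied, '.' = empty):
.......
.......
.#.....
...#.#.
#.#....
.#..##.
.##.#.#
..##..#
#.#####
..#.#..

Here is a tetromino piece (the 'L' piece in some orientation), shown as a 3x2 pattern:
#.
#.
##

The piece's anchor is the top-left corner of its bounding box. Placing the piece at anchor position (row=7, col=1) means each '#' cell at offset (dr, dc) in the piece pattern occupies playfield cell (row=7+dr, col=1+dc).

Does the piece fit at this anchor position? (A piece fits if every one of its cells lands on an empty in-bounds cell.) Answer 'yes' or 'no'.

Answer: no

Derivation:
Check each piece cell at anchor (7, 1):
  offset (0,0) -> (7,1): empty -> OK
  offset (1,0) -> (8,1): empty -> OK
  offset (2,0) -> (9,1): empty -> OK
  offset (2,1) -> (9,2): occupied ('#') -> FAIL
All cells valid: no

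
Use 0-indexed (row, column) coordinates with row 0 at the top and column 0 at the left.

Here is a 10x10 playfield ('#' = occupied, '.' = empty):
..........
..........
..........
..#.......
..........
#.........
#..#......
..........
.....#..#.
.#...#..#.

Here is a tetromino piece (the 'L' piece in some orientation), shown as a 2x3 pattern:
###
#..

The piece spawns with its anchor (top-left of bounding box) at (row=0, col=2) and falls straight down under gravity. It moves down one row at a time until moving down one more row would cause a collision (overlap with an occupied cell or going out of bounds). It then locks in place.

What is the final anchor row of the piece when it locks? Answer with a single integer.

Spawn at (row=0, col=2). Try each row:
  row 0: fits
  row 1: fits
  row 2: blocked -> lock at row 1

Answer: 1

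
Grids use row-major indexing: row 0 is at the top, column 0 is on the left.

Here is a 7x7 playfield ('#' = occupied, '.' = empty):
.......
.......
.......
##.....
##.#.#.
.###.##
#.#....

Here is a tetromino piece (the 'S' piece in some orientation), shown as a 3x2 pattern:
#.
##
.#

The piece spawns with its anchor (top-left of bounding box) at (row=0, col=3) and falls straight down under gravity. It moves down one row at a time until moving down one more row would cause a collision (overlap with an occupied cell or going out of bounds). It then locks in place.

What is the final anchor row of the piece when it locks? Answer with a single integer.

Answer: 2

Derivation:
Spawn at (row=0, col=3). Try each row:
  row 0: fits
  row 1: fits
  row 2: fits
  row 3: blocked -> lock at row 2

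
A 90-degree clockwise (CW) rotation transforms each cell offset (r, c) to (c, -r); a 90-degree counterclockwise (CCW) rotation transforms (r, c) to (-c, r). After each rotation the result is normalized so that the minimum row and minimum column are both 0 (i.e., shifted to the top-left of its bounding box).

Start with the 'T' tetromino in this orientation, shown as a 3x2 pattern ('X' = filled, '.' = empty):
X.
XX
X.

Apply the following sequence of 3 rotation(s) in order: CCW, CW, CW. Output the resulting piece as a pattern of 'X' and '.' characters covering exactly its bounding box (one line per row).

Start:
X.
XX
X.
After rotation 1 (CCW):
.X.
XXX
After rotation 2 (CW):
X.
XX
X.
After rotation 3 (CW):
XXX
.X.

Answer: XXX
.X.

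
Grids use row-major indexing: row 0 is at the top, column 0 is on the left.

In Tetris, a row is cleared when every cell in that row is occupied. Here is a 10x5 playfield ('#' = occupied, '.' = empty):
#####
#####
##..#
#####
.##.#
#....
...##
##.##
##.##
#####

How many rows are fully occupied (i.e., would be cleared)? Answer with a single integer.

Check each row:
  row 0: 0 empty cells -> FULL (clear)
  row 1: 0 empty cells -> FULL (clear)
  row 2: 2 empty cells -> not full
  row 3: 0 empty cells -> FULL (clear)
  row 4: 2 empty cells -> not full
  row 5: 4 empty cells -> not full
  row 6: 3 empty cells -> not full
  row 7: 1 empty cell -> not full
  row 8: 1 empty cell -> not full
  row 9: 0 empty cells -> FULL (clear)
Total rows cleared: 4

Answer: 4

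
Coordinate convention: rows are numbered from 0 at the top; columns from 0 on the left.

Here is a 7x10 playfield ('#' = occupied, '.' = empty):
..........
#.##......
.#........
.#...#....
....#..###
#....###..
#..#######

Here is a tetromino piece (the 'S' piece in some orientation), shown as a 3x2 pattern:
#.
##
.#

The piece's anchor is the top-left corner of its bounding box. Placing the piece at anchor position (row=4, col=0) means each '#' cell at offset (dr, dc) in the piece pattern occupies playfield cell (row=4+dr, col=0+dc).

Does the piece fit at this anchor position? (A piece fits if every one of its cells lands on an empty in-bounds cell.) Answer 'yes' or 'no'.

Check each piece cell at anchor (4, 0):
  offset (0,0) -> (4,0): empty -> OK
  offset (1,0) -> (5,0): occupied ('#') -> FAIL
  offset (1,1) -> (5,1): empty -> OK
  offset (2,1) -> (6,1): empty -> OK
All cells valid: no

Answer: no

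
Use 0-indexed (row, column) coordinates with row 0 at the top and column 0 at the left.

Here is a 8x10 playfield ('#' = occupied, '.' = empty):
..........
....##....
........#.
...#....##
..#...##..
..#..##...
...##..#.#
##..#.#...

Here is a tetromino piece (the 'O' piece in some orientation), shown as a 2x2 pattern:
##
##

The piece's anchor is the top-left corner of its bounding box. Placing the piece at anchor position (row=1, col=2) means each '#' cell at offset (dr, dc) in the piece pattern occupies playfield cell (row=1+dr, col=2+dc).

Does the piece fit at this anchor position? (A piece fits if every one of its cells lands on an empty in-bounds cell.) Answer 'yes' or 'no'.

Check each piece cell at anchor (1, 2):
  offset (0,0) -> (1,2): empty -> OK
  offset (0,1) -> (1,3): empty -> OK
  offset (1,0) -> (2,2): empty -> OK
  offset (1,1) -> (2,3): empty -> OK
All cells valid: yes

Answer: yes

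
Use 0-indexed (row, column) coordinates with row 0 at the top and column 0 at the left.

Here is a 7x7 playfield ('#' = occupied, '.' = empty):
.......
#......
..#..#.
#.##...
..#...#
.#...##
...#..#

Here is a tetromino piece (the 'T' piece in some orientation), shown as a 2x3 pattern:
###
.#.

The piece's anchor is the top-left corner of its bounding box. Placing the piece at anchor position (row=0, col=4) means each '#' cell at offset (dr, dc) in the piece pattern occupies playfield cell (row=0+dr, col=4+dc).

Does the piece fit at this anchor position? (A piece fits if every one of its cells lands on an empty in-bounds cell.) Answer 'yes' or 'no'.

Check each piece cell at anchor (0, 4):
  offset (0,0) -> (0,4): empty -> OK
  offset (0,1) -> (0,5): empty -> OK
  offset (0,2) -> (0,6): empty -> OK
  offset (1,1) -> (1,5): empty -> OK
All cells valid: yes

Answer: yes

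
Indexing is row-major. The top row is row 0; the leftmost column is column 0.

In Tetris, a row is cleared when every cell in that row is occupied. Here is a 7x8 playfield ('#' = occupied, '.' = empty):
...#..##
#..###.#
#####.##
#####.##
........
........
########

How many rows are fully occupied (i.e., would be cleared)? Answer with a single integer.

Answer: 1

Derivation:
Check each row:
  row 0: 5 empty cells -> not full
  row 1: 3 empty cells -> not full
  row 2: 1 empty cell -> not full
  row 3: 1 empty cell -> not full
  row 4: 8 empty cells -> not full
  row 5: 8 empty cells -> not full
  row 6: 0 empty cells -> FULL (clear)
Total rows cleared: 1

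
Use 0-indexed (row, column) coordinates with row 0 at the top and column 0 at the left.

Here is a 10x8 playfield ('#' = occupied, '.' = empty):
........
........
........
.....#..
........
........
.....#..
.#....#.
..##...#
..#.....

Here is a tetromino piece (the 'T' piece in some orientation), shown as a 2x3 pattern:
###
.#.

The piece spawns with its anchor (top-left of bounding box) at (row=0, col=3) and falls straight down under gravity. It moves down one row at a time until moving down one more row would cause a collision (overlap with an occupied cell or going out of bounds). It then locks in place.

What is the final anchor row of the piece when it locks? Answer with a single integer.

Spawn at (row=0, col=3). Try each row:
  row 0: fits
  row 1: fits
  row 2: fits
  row 3: blocked -> lock at row 2

Answer: 2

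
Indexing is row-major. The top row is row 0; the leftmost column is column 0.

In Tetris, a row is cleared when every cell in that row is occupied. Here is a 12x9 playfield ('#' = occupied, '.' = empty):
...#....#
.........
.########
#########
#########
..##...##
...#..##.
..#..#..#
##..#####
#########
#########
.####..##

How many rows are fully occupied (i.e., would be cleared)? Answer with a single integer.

Check each row:
  row 0: 7 empty cells -> not full
  row 1: 9 empty cells -> not full
  row 2: 1 empty cell -> not full
  row 3: 0 empty cells -> FULL (clear)
  row 4: 0 empty cells -> FULL (clear)
  row 5: 5 empty cells -> not full
  row 6: 6 empty cells -> not full
  row 7: 6 empty cells -> not full
  row 8: 2 empty cells -> not full
  row 9: 0 empty cells -> FULL (clear)
  row 10: 0 empty cells -> FULL (clear)
  row 11: 3 empty cells -> not full
Total rows cleared: 4

Answer: 4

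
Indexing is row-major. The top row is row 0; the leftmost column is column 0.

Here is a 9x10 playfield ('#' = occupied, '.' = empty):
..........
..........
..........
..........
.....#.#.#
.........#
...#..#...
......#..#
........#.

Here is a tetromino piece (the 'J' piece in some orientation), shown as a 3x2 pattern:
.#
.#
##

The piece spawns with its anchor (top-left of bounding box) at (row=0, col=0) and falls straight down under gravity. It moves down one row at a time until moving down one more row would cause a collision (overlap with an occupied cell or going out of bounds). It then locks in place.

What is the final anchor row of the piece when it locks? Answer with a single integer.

Answer: 6

Derivation:
Spawn at (row=0, col=0). Try each row:
  row 0: fits
  row 1: fits
  row 2: fits
  row 3: fits
  row 4: fits
  row 5: fits
  row 6: fits
  row 7: blocked -> lock at row 6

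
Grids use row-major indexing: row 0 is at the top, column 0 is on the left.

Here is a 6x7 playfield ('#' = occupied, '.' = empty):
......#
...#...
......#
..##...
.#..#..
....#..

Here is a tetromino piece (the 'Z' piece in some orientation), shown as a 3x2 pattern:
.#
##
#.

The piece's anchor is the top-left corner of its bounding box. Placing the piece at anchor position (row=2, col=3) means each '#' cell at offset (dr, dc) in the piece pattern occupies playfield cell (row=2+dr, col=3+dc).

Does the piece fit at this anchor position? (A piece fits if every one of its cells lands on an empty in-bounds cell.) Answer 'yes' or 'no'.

Answer: no

Derivation:
Check each piece cell at anchor (2, 3):
  offset (0,1) -> (2,4): empty -> OK
  offset (1,0) -> (3,3): occupied ('#') -> FAIL
  offset (1,1) -> (3,4): empty -> OK
  offset (2,0) -> (4,3): empty -> OK
All cells valid: no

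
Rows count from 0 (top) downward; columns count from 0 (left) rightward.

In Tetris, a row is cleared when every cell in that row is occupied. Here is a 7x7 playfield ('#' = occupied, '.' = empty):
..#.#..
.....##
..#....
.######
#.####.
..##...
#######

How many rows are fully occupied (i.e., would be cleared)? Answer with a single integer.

Check each row:
  row 0: 5 empty cells -> not full
  row 1: 5 empty cells -> not full
  row 2: 6 empty cells -> not full
  row 3: 1 empty cell -> not full
  row 4: 2 empty cells -> not full
  row 5: 5 empty cells -> not full
  row 6: 0 empty cells -> FULL (clear)
Total rows cleared: 1

Answer: 1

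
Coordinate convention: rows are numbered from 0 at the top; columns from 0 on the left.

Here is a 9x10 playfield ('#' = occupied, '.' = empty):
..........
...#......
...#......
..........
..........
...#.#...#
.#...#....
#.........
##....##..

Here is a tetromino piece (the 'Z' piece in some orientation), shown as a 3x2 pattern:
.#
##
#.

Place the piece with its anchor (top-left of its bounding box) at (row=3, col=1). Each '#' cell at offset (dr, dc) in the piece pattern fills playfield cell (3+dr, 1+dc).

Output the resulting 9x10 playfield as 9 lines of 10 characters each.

Fill (3+0,1+1) = (3,2)
Fill (3+1,1+0) = (4,1)
Fill (3+1,1+1) = (4,2)
Fill (3+2,1+0) = (5,1)

Answer: ..........
...#......
...#......
..#.......
.##.......
.#.#.#...#
.#...#....
#.........
##....##..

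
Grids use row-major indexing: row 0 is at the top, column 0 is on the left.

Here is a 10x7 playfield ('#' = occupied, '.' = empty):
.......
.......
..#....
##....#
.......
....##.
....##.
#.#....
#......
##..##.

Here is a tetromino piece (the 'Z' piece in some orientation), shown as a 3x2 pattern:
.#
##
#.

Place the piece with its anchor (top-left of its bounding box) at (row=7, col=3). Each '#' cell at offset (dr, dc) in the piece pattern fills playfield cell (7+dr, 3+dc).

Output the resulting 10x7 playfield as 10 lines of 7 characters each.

Answer: .......
.......
..#....
##....#
.......
....##.
....##.
#.#.#..
#..##..
##.###.

Derivation:
Fill (7+0,3+1) = (7,4)
Fill (7+1,3+0) = (8,3)
Fill (7+1,3+1) = (8,4)
Fill (7+2,3+0) = (9,3)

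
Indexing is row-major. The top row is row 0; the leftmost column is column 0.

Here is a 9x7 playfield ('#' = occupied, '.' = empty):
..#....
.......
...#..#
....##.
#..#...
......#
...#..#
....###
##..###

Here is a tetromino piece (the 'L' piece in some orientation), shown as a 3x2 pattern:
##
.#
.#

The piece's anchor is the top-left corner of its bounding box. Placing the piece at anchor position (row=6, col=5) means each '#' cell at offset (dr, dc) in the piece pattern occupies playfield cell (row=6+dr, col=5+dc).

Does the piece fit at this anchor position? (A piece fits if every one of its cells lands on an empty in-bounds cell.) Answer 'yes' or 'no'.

Check each piece cell at anchor (6, 5):
  offset (0,0) -> (6,5): empty -> OK
  offset (0,1) -> (6,6): occupied ('#') -> FAIL
  offset (1,1) -> (7,6): occupied ('#') -> FAIL
  offset (2,1) -> (8,6): occupied ('#') -> FAIL
All cells valid: no

Answer: no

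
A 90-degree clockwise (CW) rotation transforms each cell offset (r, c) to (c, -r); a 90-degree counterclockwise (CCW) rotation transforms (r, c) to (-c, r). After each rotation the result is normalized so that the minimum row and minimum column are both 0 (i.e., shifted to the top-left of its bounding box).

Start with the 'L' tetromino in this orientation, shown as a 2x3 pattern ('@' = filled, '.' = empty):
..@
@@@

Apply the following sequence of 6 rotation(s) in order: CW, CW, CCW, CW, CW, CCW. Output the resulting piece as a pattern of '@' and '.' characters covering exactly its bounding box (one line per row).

Start:
..@
@@@
After rotation 1 (CW):
@.
@.
@@
After rotation 2 (CW):
@@@
@..
After rotation 3 (CCW):
@.
@.
@@
After rotation 4 (CW):
@@@
@..
After rotation 5 (CW):
@@
.@
.@
After rotation 6 (CCW):
@@@
@..

Answer: @@@
@..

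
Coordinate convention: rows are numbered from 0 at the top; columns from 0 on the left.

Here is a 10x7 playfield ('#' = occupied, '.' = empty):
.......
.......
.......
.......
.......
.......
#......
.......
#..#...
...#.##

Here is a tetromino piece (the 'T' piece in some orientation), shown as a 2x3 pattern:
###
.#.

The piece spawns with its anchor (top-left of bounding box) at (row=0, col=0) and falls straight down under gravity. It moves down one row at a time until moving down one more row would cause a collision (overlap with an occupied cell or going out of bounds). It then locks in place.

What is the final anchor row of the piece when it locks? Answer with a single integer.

Answer: 5

Derivation:
Spawn at (row=0, col=0). Try each row:
  row 0: fits
  row 1: fits
  row 2: fits
  row 3: fits
  row 4: fits
  row 5: fits
  row 6: blocked -> lock at row 5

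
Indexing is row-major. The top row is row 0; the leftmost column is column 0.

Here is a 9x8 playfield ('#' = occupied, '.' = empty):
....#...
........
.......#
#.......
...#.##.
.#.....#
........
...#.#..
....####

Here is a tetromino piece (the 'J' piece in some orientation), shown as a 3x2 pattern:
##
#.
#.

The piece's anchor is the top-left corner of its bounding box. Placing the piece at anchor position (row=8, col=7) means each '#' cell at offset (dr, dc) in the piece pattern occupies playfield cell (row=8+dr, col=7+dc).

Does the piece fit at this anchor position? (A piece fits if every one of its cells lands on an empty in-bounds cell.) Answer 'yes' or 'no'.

Answer: no

Derivation:
Check each piece cell at anchor (8, 7):
  offset (0,0) -> (8,7): occupied ('#') -> FAIL
  offset (0,1) -> (8,8): out of bounds -> FAIL
  offset (1,0) -> (9,7): out of bounds -> FAIL
  offset (2,0) -> (10,7): out of bounds -> FAIL
All cells valid: no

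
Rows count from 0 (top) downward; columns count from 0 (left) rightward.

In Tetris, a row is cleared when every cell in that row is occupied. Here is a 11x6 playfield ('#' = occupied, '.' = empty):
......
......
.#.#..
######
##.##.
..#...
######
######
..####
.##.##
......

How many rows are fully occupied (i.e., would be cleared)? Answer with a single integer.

Answer: 3

Derivation:
Check each row:
  row 0: 6 empty cells -> not full
  row 1: 6 empty cells -> not full
  row 2: 4 empty cells -> not full
  row 3: 0 empty cells -> FULL (clear)
  row 4: 2 empty cells -> not full
  row 5: 5 empty cells -> not full
  row 6: 0 empty cells -> FULL (clear)
  row 7: 0 empty cells -> FULL (clear)
  row 8: 2 empty cells -> not full
  row 9: 2 empty cells -> not full
  row 10: 6 empty cells -> not full
Total rows cleared: 3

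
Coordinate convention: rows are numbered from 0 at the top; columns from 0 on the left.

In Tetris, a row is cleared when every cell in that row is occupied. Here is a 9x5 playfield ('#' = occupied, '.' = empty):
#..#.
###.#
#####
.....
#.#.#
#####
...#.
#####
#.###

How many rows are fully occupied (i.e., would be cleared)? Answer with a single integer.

Answer: 3

Derivation:
Check each row:
  row 0: 3 empty cells -> not full
  row 1: 1 empty cell -> not full
  row 2: 0 empty cells -> FULL (clear)
  row 3: 5 empty cells -> not full
  row 4: 2 empty cells -> not full
  row 5: 0 empty cells -> FULL (clear)
  row 6: 4 empty cells -> not full
  row 7: 0 empty cells -> FULL (clear)
  row 8: 1 empty cell -> not full
Total rows cleared: 3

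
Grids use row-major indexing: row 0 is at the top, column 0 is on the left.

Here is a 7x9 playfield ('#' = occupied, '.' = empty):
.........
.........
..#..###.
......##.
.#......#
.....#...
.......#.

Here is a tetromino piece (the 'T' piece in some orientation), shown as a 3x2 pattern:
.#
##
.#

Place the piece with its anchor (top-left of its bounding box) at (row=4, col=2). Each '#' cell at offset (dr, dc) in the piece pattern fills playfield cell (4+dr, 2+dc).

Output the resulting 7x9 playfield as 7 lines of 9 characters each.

Answer: .........
.........
..#..###.
......##.
.#.#....#
..##.#...
...#...#.

Derivation:
Fill (4+0,2+1) = (4,3)
Fill (4+1,2+0) = (5,2)
Fill (4+1,2+1) = (5,3)
Fill (4+2,2+1) = (6,3)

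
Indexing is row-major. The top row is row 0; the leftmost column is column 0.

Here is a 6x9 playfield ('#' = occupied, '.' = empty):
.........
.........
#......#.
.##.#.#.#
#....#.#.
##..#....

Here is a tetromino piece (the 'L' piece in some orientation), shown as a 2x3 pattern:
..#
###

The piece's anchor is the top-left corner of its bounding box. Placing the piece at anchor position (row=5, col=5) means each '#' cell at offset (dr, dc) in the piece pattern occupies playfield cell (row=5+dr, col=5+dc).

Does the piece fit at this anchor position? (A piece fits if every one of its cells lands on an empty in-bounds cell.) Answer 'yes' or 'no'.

Check each piece cell at anchor (5, 5):
  offset (0,2) -> (5,7): empty -> OK
  offset (1,0) -> (6,5): out of bounds -> FAIL
  offset (1,1) -> (6,6): out of bounds -> FAIL
  offset (1,2) -> (6,7): out of bounds -> FAIL
All cells valid: no

Answer: no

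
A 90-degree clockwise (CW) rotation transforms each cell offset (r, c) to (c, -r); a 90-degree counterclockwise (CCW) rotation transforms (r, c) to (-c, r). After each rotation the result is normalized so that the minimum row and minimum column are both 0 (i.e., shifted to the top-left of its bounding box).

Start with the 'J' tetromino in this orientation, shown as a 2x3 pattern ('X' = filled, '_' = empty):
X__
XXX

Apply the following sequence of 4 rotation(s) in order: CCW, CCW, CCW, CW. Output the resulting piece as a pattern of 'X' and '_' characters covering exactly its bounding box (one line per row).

Start:
X__
XXX
After rotation 1 (CCW):
_X
_X
XX
After rotation 2 (CCW):
XXX
__X
After rotation 3 (CCW):
XX
X_
X_
After rotation 4 (CW):
XXX
__X

Answer: XXX
__X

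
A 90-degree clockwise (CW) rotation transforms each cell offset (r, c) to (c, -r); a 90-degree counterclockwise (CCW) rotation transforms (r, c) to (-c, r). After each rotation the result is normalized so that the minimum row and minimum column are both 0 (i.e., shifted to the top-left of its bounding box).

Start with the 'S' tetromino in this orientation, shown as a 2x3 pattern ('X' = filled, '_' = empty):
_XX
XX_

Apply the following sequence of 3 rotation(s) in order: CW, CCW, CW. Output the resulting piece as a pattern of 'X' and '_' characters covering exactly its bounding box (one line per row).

Answer: X_
XX
_X

Derivation:
Start:
_XX
XX_
After rotation 1 (CW):
X_
XX
_X
After rotation 2 (CCW):
_XX
XX_
After rotation 3 (CW):
X_
XX
_X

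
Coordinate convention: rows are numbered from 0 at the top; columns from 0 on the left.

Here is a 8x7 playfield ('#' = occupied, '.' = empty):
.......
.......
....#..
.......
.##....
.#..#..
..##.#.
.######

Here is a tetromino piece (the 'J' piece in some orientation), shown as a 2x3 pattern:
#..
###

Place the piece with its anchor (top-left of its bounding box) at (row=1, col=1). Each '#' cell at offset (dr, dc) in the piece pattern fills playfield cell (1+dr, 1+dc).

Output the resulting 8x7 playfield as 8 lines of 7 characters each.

Answer: .......
.#.....
.####..
.......
.##....
.#..#..
..##.#.
.######

Derivation:
Fill (1+0,1+0) = (1,1)
Fill (1+1,1+0) = (2,1)
Fill (1+1,1+1) = (2,2)
Fill (1+1,1+2) = (2,3)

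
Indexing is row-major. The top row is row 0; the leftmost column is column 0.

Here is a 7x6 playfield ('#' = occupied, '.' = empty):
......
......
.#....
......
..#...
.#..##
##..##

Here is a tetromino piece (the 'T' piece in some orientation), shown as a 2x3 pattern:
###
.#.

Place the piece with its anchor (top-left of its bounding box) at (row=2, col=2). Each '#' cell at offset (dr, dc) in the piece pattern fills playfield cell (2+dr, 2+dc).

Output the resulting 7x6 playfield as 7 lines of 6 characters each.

Answer: ......
......
.####.
...#..
..#...
.#..##
##..##

Derivation:
Fill (2+0,2+0) = (2,2)
Fill (2+0,2+1) = (2,3)
Fill (2+0,2+2) = (2,4)
Fill (2+1,2+1) = (3,3)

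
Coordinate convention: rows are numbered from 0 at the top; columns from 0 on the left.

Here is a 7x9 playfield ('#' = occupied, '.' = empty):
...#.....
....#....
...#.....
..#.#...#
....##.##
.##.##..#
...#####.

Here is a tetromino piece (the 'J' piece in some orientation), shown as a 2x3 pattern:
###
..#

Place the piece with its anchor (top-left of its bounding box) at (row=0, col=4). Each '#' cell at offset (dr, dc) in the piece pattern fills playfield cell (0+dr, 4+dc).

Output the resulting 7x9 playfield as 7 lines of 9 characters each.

Answer: ...####..
....#.#..
...#.....
..#.#...#
....##.##
.##.##..#
...#####.

Derivation:
Fill (0+0,4+0) = (0,4)
Fill (0+0,4+1) = (0,5)
Fill (0+0,4+2) = (0,6)
Fill (0+1,4+2) = (1,6)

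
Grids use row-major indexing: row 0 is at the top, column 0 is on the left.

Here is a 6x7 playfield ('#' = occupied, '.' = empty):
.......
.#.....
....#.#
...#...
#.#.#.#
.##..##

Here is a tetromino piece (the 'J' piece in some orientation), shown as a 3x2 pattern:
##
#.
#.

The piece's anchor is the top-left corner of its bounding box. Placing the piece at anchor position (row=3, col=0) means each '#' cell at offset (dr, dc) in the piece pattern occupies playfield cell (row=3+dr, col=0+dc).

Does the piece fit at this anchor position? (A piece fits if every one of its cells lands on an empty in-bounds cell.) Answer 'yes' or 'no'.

Answer: no

Derivation:
Check each piece cell at anchor (3, 0):
  offset (0,0) -> (3,0): empty -> OK
  offset (0,1) -> (3,1): empty -> OK
  offset (1,0) -> (4,0): occupied ('#') -> FAIL
  offset (2,0) -> (5,0): empty -> OK
All cells valid: no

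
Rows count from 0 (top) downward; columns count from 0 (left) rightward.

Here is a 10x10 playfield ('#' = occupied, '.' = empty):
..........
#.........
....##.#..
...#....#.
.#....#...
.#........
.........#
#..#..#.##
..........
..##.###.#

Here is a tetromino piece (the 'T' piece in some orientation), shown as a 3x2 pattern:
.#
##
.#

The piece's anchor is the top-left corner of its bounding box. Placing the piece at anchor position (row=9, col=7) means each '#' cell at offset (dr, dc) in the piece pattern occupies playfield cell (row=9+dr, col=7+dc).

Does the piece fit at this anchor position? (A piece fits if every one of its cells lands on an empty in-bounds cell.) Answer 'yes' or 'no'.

Answer: no

Derivation:
Check each piece cell at anchor (9, 7):
  offset (0,1) -> (9,8): empty -> OK
  offset (1,0) -> (10,7): out of bounds -> FAIL
  offset (1,1) -> (10,8): out of bounds -> FAIL
  offset (2,1) -> (11,8): out of bounds -> FAIL
All cells valid: no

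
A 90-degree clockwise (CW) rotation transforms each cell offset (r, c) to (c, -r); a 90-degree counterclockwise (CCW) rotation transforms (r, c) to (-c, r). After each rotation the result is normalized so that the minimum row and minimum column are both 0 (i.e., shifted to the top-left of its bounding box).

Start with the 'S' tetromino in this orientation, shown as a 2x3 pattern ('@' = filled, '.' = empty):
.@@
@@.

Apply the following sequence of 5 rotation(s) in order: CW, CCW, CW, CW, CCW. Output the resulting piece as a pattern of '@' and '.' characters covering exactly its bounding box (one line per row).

Start:
.@@
@@.
After rotation 1 (CW):
@.
@@
.@
After rotation 2 (CCW):
.@@
@@.
After rotation 3 (CW):
@.
@@
.@
After rotation 4 (CW):
.@@
@@.
After rotation 5 (CCW):
@.
@@
.@

Answer: @.
@@
.@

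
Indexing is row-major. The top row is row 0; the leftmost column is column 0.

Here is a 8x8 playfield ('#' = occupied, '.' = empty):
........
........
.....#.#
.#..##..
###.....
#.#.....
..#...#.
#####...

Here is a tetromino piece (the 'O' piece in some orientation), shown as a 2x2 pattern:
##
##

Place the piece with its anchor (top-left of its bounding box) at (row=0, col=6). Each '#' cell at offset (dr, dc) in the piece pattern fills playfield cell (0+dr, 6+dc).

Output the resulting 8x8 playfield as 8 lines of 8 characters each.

Answer: ......##
......##
.....#.#
.#..##..
###.....
#.#.....
..#...#.
#####...

Derivation:
Fill (0+0,6+0) = (0,6)
Fill (0+0,6+1) = (0,7)
Fill (0+1,6+0) = (1,6)
Fill (0+1,6+1) = (1,7)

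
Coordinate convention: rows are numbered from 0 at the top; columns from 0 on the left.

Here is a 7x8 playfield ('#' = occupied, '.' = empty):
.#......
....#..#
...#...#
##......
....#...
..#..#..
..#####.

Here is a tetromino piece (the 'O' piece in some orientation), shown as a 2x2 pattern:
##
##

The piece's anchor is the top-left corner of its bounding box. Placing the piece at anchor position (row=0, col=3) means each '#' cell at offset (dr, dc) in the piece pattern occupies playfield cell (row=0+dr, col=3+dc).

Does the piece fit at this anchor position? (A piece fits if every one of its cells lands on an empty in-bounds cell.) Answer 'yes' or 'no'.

Answer: no

Derivation:
Check each piece cell at anchor (0, 3):
  offset (0,0) -> (0,3): empty -> OK
  offset (0,1) -> (0,4): empty -> OK
  offset (1,0) -> (1,3): empty -> OK
  offset (1,1) -> (1,4): occupied ('#') -> FAIL
All cells valid: no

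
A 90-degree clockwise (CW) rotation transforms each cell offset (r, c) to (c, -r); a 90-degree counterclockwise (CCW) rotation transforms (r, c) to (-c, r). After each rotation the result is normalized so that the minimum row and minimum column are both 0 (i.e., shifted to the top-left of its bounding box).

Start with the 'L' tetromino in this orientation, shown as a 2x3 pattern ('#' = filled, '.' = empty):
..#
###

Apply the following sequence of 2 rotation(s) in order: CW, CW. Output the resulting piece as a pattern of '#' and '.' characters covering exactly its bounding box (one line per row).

Answer: ###
#..

Derivation:
Start:
..#
###
After rotation 1 (CW):
#.
#.
##
After rotation 2 (CW):
###
#..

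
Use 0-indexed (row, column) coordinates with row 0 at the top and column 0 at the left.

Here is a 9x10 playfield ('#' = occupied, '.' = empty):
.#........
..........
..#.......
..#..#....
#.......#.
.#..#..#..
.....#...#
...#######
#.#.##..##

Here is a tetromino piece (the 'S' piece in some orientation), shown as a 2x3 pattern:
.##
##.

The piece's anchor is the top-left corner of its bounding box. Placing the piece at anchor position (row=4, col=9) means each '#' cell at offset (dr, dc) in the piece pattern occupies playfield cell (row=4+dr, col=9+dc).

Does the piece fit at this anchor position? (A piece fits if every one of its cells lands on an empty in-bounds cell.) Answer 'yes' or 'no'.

Check each piece cell at anchor (4, 9):
  offset (0,1) -> (4,10): out of bounds -> FAIL
  offset (0,2) -> (4,11): out of bounds -> FAIL
  offset (1,0) -> (5,9): empty -> OK
  offset (1,1) -> (5,10): out of bounds -> FAIL
All cells valid: no

Answer: no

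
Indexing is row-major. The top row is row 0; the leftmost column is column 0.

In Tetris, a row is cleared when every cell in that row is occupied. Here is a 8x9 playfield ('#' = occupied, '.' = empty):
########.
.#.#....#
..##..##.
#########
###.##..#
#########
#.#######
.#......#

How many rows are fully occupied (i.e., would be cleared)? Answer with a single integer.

Check each row:
  row 0: 1 empty cell -> not full
  row 1: 6 empty cells -> not full
  row 2: 5 empty cells -> not full
  row 3: 0 empty cells -> FULL (clear)
  row 4: 3 empty cells -> not full
  row 5: 0 empty cells -> FULL (clear)
  row 6: 1 empty cell -> not full
  row 7: 7 empty cells -> not full
Total rows cleared: 2

Answer: 2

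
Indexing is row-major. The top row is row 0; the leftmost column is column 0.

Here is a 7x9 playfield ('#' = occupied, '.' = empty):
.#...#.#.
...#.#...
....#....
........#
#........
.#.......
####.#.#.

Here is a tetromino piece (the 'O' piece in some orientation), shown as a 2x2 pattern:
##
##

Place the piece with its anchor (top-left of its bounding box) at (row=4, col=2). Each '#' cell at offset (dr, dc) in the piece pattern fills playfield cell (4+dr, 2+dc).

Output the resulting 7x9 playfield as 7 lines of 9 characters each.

Answer: .#...#.#.
...#.#...
....#....
........#
#.##.....
.###.....
####.#.#.

Derivation:
Fill (4+0,2+0) = (4,2)
Fill (4+0,2+1) = (4,3)
Fill (4+1,2+0) = (5,2)
Fill (4+1,2+1) = (5,3)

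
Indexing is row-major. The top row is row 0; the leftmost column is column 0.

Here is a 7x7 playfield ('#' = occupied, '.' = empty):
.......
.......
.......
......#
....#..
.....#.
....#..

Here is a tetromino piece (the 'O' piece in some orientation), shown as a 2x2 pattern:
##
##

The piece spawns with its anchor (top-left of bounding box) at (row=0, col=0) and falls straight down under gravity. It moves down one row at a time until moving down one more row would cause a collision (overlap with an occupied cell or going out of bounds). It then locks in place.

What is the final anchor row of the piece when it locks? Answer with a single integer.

Spawn at (row=0, col=0). Try each row:
  row 0: fits
  row 1: fits
  row 2: fits
  row 3: fits
  row 4: fits
  row 5: fits
  row 6: blocked -> lock at row 5

Answer: 5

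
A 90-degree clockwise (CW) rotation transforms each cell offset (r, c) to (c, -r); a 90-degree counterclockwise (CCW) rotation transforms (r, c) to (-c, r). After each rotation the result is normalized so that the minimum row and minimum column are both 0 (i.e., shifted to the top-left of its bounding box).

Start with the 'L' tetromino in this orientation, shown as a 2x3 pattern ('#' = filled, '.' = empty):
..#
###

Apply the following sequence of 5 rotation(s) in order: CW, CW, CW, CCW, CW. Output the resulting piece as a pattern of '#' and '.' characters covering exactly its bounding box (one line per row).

Start:
..#
###
After rotation 1 (CW):
#.
#.
##
After rotation 2 (CW):
###
#..
After rotation 3 (CW):
##
.#
.#
After rotation 4 (CCW):
###
#..
After rotation 5 (CW):
##
.#
.#

Answer: ##
.#
.#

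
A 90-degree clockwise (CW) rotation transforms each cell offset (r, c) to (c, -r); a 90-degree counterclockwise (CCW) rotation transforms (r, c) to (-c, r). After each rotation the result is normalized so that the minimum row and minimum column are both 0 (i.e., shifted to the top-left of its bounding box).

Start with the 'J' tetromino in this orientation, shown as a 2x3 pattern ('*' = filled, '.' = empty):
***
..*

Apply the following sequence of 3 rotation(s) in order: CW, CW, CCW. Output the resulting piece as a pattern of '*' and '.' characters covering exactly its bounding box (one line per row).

Answer: .*
.*
**

Derivation:
Start:
***
..*
After rotation 1 (CW):
.*
.*
**
After rotation 2 (CW):
*..
***
After rotation 3 (CCW):
.*
.*
**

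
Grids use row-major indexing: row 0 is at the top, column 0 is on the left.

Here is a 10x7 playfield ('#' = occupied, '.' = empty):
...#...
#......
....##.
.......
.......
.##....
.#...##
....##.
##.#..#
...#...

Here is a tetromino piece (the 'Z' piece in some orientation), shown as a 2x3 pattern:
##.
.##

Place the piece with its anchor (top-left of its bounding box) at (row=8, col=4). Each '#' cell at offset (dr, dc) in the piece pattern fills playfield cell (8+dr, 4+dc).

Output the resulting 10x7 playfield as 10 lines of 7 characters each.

Answer: ...#...
#......
....##.
.......
.......
.##....
.#...##
....##.
##.####
...#.##

Derivation:
Fill (8+0,4+0) = (8,4)
Fill (8+0,4+1) = (8,5)
Fill (8+1,4+1) = (9,5)
Fill (8+1,4+2) = (9,6)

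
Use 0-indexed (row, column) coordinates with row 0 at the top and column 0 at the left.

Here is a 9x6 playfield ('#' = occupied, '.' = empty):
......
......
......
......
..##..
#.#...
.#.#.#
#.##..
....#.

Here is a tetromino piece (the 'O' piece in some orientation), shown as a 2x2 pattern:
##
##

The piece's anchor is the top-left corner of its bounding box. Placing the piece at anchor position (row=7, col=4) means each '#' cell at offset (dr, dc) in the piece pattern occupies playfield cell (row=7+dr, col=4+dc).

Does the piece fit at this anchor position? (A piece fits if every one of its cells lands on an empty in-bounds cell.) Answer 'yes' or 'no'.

Check each piece cell at anchor (7, 4):
  offset (0,0) -> (7,4): empty -> OK
  offset (0,1) -> (7,5): empty -> OK
  offset (1,0) -> (8,4): occupied ('#') -> FAIL
  offset (1,1) -> (8,5): empty -> OK
All cells valid: no

Answer: no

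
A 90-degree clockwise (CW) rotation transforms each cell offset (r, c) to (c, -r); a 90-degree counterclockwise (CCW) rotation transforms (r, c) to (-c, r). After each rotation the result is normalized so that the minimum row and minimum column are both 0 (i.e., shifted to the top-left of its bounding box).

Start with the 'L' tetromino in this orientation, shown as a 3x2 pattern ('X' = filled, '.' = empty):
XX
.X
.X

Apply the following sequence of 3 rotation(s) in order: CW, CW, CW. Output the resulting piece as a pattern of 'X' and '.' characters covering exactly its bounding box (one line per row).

Start:
XX
.X
.X
After rotation 1 (CW):
..X
XXX
After rotation 2 (CW):
X.
X.
XX
After rotation 3 (CW):
XXX
X..

Answer: XXX
X..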